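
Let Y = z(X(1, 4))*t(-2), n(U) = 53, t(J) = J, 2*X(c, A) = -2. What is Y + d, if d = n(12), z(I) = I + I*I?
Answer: 53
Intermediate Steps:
X(c, A) = -1 (X(c, A) = (1/2)*(-2) = -1)
z(I) = I + I**2
d = 53
Y = 0 (Y = -(1 - 1)*(-2) = -1*0*(-2) = 0*(-2) = 0)
Y + d = 0 + 53 = 53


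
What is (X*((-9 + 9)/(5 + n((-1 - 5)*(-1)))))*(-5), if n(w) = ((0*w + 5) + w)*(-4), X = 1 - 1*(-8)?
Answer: 0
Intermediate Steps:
X = 9 (X = 1 + 8 = 9)
n(w) = -20 - 4*w (n(w) = ((0 + 5) + w)*(-4) = (5 + w)*(-4) = -20 - 4*w)
(X*((-9 + 9)/(5 + n((-1 - 5)*(-1)))))*(-5) = (9*((-9 + 9)/(5 + (-20 - 4*(-1 - 5)*(-1)))))*(-5) = (9*(0/(5 + (-20 - (-24)*(-1)))))*(-5) = (9*(0/(5 + (-20 - 4*6))))*(-5) = (9*(0/(5 + (-20 - 24))))*(-5) = (9*(0/(5 - 44)))*(-5) = (9*(0/(-39)))*(-5) = (9*(0*(-1/39)))*(-5) = (9*0)*(-5) = 0*(-5) = 0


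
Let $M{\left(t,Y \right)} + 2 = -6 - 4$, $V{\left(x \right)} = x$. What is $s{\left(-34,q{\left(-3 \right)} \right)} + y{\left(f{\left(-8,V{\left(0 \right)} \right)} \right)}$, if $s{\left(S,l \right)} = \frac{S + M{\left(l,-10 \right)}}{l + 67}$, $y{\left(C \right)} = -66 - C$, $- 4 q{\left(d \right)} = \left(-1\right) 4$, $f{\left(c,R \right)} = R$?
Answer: $- \frac{2267}{34} \approx -66.677$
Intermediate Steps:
$M{\left(t,Y \right)} = -12$ ($M{\left(t,Y \right)} = -2 - 10 = -12$)
$q{\left(d \right)} = 1$ ($q{\left(d \right)} = - \frac{\left(-1\right) 4}{4} = \left(- \frac{1}{4}\right) \left(-4\right) = 1$)
$s{\left(S,l \right)} = \frac{-12 + S}{67 + l}$ ($s{\left(S,l \right)} = \frac{S - 12}{l + 67} = \frac{-12 + S}{67 + l}$)
$s{\left(-34,q{\left(-3 \right)} \right)} + y{\left(f{\left(-8,V{\left(0 \right)} \right)} \right)} = \frac{-12 - 34}{67 + 1} - 66 = \frac{1}{68} \left(-46\right) + \left(-66 + 0\right) = \frac{1}{68} \left(-46\right) - 66 = - \frac{23}{34} - 66 = - \frac{2267}{34}$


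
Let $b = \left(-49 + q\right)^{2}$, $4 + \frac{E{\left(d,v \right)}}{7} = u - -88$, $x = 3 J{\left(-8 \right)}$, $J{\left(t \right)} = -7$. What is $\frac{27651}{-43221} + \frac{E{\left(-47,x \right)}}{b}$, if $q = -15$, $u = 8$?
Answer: $- \frac{7118681}{14752768} \approx -0.48253$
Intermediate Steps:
$x = -21$ ($x = 3 \left(-7\right) = -21$)
$E{\left(d,v \right)} = 644$ ($E{\left(d,v \right)} = -28 + 7 \left(8 - -88\right) = -28 + 7 \left(8 + 88\right) = -28 + 7 \cdot 96 = -28 + 672 = 644$)
$b = 4096$ ($b = \left(-49 - 15\right)^{2} = \left(-64\right)^{2} = 4096$)
$\frac{27651}{-43221} + \frac{E{\left(-47,x \right)}}{b} = \frac{27651}{-43221} + \frac{644}{4096} = 27651 \left(- \frac{1}{43221}\right) + 644 \cdot \frac{1}{4096} = - \frac{9217}{14407} + \frac{161}{1024} = - \frac{7118681}{14752768}$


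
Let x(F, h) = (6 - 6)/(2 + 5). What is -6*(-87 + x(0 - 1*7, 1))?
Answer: 522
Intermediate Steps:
x(F, h) = 0 (x(F, h) = 0/7 = 0*(⅐) = 0)
-6*(-87 + x(0 - 1*7, 1)) = -6*(-87 + 0) = -6*(-87) = 522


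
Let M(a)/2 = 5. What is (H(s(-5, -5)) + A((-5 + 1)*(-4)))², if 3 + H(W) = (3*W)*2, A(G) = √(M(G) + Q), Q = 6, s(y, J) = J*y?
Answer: 22801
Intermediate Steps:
M(a) = 10 (M(a) = 2*5 = 10)
A(G) = 4 (A(G) = √(10 + 6) = √16 = 4)
H(W) = -3 + 6*W (H(W) = -3 + (3*W)*2 = -3 + 6*W)
(H(s(-5, -5)) + A((-5 + 1)*(-4)))² = ((-3 + 6*(-5*(-5))) + 4)² = ((-3 + 6*25) + 4)² = ((-3 + 150) + 4)² = (147 + 4)² = 151² = 22801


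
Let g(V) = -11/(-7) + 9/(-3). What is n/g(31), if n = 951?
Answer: -6657/10 ≈ -665.70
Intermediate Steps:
g(V) = -10/7 (g(V) = -11*(-⅐) + 9*(-⅓) = 11/7 - 3 = -10/7)
n/g(31) = 951/(-10/7) = 951*(-7/10) = -6657/10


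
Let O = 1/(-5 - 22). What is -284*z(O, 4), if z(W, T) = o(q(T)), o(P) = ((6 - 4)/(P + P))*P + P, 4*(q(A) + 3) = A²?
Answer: -568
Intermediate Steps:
O = -1/27 (O = 1/(-27) = -1/27 ≈ -0.037037)
q(A) = -3 + A²/4
o(P) = 1 + P (o(P) = (2/((2*P)))*P + P = (2*(1/(2*P)))*P + P = P/P + P = 1 + P)
z(W, T) = -2 + T²/4 (z(W, T) = 1 + (-3 + T²/4) = -2 + T²/4)
-284*z(O, 4) = -284/(1/(-2 + (¼)*4²)) = -284/(1/(-2 + (¼)*16)) = -284/(1/(-2 + 4)) = -284/(1/2) = -284/½ = -284*2 = -568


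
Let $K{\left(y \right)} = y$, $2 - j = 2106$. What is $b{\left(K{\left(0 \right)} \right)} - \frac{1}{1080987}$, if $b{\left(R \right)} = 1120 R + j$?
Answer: $- \frac{2274396649}{1080987} \approx -2104.0$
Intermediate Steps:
$j = -2104$ ($j = 2 - 2106 = -2104$)
$b{\left(R \right)} = -2104 + 1120 R$ ($b{\left(R \right)} = 1120 R - 2104 = -2104 + 1120 R$)
$b{\left(K{\left(0 \right)} \right)} - \frac{1}{1080987} = \left(-2104 + 1120 \cdot 0\right) - \frac{1}{1080987} = \left(-2104 + 0\right) - \frac{1}{1080987} = -2104 - \frac{1}{1080987} = - \frac{2274396649}{1080987}$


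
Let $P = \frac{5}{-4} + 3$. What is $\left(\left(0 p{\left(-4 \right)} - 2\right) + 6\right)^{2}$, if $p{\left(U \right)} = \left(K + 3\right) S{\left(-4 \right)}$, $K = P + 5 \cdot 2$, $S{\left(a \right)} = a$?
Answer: $16$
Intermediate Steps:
$P = \frac{7}{4}$ ($P = 5 \left(- \frac{1}{4}\right) + 3 = - \frac{5}{4} + 3 = \frac{7}{4} \approx 1.75$)
$K = \frac{47}{4}$ ($K = \frac{7}{4} + 5 \cdot 2 = \frac{7}{4} + 10 = \frac{47}{4} \approx 11.75$)
$p{\left(U \right)} = -59$ ($p{\left(U \right)} = \left(\frac{47}{4} + 3\right) \left(-4\right) = \frac{59}{4} \left(-4\right) = -59$)
$\left(\left(0 p{\left(-4 \right)} - 2\right) + 6\right)^{2} = \left(\left(0 \left(-59\right) - 2\right) + 6\right)^{2} = \left(\left(0 - 2\right) + 6\right)^{2} = \left(-2 + 6\right)^{2} = 4^{2} = 16$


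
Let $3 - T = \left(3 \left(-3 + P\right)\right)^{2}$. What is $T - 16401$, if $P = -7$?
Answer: $-17298$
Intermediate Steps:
$T = -897$ ($T = 3 - \left(3 \left(-3 - 7\right)\right)^{2} = 3 - \left(3 \left(-10\right)\right)^{2} = 3 - \left(-30\right)^{2} = 3 - 900 = -897$)
$T - 16401 = -897 - 16401 = -17298$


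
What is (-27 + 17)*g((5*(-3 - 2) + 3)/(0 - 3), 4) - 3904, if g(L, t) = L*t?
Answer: -12592/3 ≈ -4197.3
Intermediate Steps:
(-27 + 17)*g((5*(-3 - 2) + 3)/(0 - 3), 4) - 3904 = (-27 + 17)*(((5*(-3 - 2) + 3)/(0 - 3))*4) - 3904 = -10*(5*(-5) + 3)/(-3)*4 - 3904 = -10*(-25 + 3)*(-⅓)*4 - 3904 = -10*(-22*(-⅓))*4 - 3904 = -220*4/3 - 3904 = -10*88/3 - 3904 = -880/3 - 3904 = -12592/3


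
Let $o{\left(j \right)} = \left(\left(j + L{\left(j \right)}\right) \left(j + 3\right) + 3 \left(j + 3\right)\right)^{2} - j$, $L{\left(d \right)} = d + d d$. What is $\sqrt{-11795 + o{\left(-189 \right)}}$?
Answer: $\sqrt{43222156803130} \approx 6.5744 \cdot 10^{6}$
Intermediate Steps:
$L{\left(d \right)} = d + d^{2}$
$o{\left(j \right)} = \left(9 + 3 j + \left(3 + j\right) \left(j + j \left(1 + j\right)\right)\right)^{2} - j$ ($o{\left(j \right)} = \left(\left(j + j \left(1 + j\right)\right) \left(j + 3\right) + 3 \left(j + 3\right)\right)^{2} - j = \left(\left(j + j \left(1 + j\right)\right) \left(3 + j\right) + 3 \left(3 + j\right)\right)^{2} - j = \left(\left(3 + j\right) \left(j + j \left(1 + j\right)\right) + \left(9 + 3 j\right)\right)^{2} - j = \left(9 + 3 j + \left(3 + j\right) \left(j + j \left(1 + j\right)\right)\right)^{2} - j$)
$\sqrt{-11795 + o{\left(-189 \right)}} = \sqrt{-11795 - \left(-189 - \left(9 + \left(-189\right)^{3} + 5 \left(-189\right)^{2} + 9 \left(-189\right)\right)^{2}\right)} = \sqrt{-11795 + \left(\left(9 - 6751269 + 5 \cdot 35721 - 1701\right)^{2} + 189\right)} = \sqrt{-11795 + \left(\left(9 - 6751269 + 178605 - 1701\right)^{2} + 189\right)} = \sqrt{-11795 + \left(\left(-6574356\right)^{2} + 189\right)} = \sqrt{-11795 + \left(43222156814736 + 189\right)} = \sqrt{-11795 + 43222156814925} = \sqrt{43222156803130}$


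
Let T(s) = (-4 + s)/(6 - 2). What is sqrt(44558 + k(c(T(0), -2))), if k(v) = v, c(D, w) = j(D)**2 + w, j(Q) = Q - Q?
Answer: 2*sqrt(11139) ≈ 211.08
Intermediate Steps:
T(s) = -1 + s/4 (T(s) = (-4 + s)/4 = (-4 + s)*(1/4) = -1 + s/4)
j(Q) = 0
c(D, w) = w (c(D, w) = 0**2 + w = 0 + w = w)
sqrt(44558 + k(c(T(0), -2))) = sqrt(44558 - 2) = sqrt(44556) = 2*sqrt(11139)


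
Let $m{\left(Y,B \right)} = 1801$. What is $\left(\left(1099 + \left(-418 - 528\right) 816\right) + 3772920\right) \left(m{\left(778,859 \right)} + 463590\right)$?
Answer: $1397142409453$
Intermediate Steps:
$\left(\left(1099 + \left(-418 - 528\right) 816\right) + 3772920\right) \left(m{\left(778,859 \right)} + 463590\right) = \left(\left(1099 + \left(-418 - 528\right) 816\right) + 3772920\right) \left(1801 + 463590\right) = \left(\left(1099 + \left(-418 - 528\right) 816\right) + 3772920\right) 465391 = \left(\left(1099 - 771936\right) + 3772920\right) 465391 = \left(-770837 + 3772920\right) 465391 = 3002083 \cdot 465391 = 1397142409453$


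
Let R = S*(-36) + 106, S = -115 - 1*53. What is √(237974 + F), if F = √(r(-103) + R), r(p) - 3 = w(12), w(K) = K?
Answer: √(237974 + √6169) ≈ 487.91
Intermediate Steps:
r(p) = 15 (r(p) = 3 + 12 = 15)
S = -168 (S = -115 - 53 = -168)
R = 6154 (R = -168*(-36) + 106 = 6048 + 106 = 6154)
F = √6169 (F = √(15 + 6154) = √6169 ≈ 78.543)
√(237974 + F) = √(237974 + √6169)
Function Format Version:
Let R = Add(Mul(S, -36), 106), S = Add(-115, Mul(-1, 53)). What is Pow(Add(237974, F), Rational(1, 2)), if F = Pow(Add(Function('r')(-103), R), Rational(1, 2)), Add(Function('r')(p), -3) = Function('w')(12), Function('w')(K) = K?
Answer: Pow(Add(237974, Pow(6169, Rational(1, 2))), Rational(1, 2)) ≈ 487.91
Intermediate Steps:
Function('r')(p) = 15 (Function('r')(p) = Add(3, 12) = 15)
S = -168 (S = Add(-115, -53) = -168)
R = 6154 (R = Add(Mul(-168, -36), 106) = Add(6048, 106) = 6154)
F = Pow(6169, Rational(1, 2)) (F = Pow(Add(15, 6154), Rational(1, 2)) = Pow(6169, Rational(1, 2)) ≈ 78.543)
Pow(Add(237974, F), Rational(1, 2)) = Pow(Add(237974, Pow(6169, Rational(1, 2))), Rational(1, 2))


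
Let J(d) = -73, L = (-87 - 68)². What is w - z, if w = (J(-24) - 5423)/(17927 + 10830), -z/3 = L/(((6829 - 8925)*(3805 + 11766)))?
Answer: -181444601511/938536917712 ≈ -0.19333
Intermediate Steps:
L = 24025 (L = (-155)² = 24025)
z = 72075/32636816 (z = -72075/((6829 - 8925)*(3805 + 11766)) = -72075/((-2096*15571)) = -72075/(-32636816) = -72075*(-1)/32636816 = -3*(-24025/32636816) = 72075/32636816 ≈ 0.0022084)
w = -5496/28757 (w = (-73 - 5423)/(17927 + 10830) = -5496/28757 ≈ -0.19112)
w - z = -5496/28757 - 1*72075/32636816 = -5496/28757 - 72075/32636816 = -181444601511/938536917712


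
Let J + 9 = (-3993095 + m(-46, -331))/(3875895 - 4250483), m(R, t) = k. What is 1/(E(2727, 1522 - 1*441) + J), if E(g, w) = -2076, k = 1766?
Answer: -374588/777024651 ≈ -0.00048208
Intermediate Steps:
m(R, t) = 1766
J = 620037/374588 (J = -9 + (-3993095 + 1766)/(3875895 - 4250483) = -9 - 3991329/(-374588) = -9 - 3991329*(-1/374588) = -9 + 3991329/374588 = 620037/374588 ≈ 1.6553)
1/(E(2727, 1522 - 1*441) + J) = 1/(-2076 + 620037/374588) = 1/(-777024651/374588) = -374588/777024651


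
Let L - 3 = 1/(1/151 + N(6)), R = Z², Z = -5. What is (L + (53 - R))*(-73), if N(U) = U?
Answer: -2063564/907 ≈ -2275.2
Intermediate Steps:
R = 25 (R = (-5)² = 25)
L = 2872/907 (L = 3 + 1/(1/151 + 6) = 3 + 1/(907/151) = 3 + 151/907 = 2872/907 ≈ 3.1665)
(L + (53 - R))*(-73) = (2872/907 + (53 - 1*25))*(-73) = (2872/907 + (53 - 25))*(-73) = (2872/907 + 28)*(-73) = (28268/907)*(-73) = -2063564/907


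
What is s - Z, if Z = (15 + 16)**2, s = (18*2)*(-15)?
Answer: -1501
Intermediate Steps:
s = -540 (s = 36*(-15) = -540)
Z = 961 (Z = 31**2 = 961)
s - Z = -540 - 1*961 = -540 - 961 = -1501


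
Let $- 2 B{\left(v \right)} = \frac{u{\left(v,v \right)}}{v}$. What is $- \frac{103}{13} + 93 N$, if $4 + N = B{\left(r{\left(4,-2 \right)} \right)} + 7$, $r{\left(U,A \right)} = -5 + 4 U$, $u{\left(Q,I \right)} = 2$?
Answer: $\frac{37555}{143} \approx 262.62$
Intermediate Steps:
$B{\left(v \right)} = - \frac{1}{v}$ ($B{\left(v \right)} = - \frac{2 \frac{1}{v}}{2} = - \frac{1}{v}$)
$N = \frac{32}{11}$ ($N = -4 + \left(- \frac{1}{-5 + 4 \cdot 4} + 7\right) = -4 + \left(- \frac{1}{-5 + 16} + 7\right) = -4 + \left(- \frac{1}{11} + 7\right) = -4 + \frac{76}{11} = \frac{32}{11} \approx 2.9091$)
$- \frac{103}{13} + 93 N = - \frac{103}{13} + 93 \cdot \frac{32}{11} = \left(-103\right) \frac{1}{13} + \frac{2976}{11} = - \frac{103}{13} + \frac{2976}{11} = \frac{37555}{143}$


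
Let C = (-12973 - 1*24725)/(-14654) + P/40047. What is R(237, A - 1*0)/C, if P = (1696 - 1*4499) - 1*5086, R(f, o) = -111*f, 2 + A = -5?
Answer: -1102730696469/99577600 ≈ -11074.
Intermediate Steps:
A = -7 (A = -2 - 5 = -7)
P = -7889 (P = (1696 - 4499) - 5086 = -2803 - 5086 = -7889)
C = 99577600/41917767 (C = (-12973 - 1*24725)/(-14654) - 7889/40047 = (-12973 - 24725)*(-1/14654) - 7889*1/40047 = -37698*(-1/14654) - 1127/5721 = 18849/7327 - 1127/5721 = 99577600/41917767 ≈ 2.3755)
R(237, A - 1*0)/C = (-111*237)/(99577600/41917767) = -26307*41917767/99577600 = -1102730696469/99577600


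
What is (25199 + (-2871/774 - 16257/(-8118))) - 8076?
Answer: 996099722/58179 ≈ 17121.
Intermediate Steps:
(25199 + (-2871/774 - 16257/(-8118))) - 8076 = (25199 + (-2871*1/774 - 16257*(-1/8118))) - 8076 = (25199 + (-319/86 + 5419/2706)) - 8076 = (25199 - 99295/58179) - 8076 = 1465953326/58179 - 8076 = 996099722/58179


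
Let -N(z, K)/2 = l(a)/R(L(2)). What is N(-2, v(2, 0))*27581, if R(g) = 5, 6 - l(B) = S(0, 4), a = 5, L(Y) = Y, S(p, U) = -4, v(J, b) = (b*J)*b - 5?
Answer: -110324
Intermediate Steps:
v(J, b) = -5 + J*b**2 (v(J, b) = (J*b)*b - 5 = J*b**2 - 5 = -5 + J*b**2)
l(B) = 10 (l(B) = 6 - 1*(-4) = 6 + 4 = 10)
N(z, K) = -4 (N(z, K) = -20/5 = -2*2 = -4)
N(-2, v(2, 0))*27581 = -4*27581 = -110324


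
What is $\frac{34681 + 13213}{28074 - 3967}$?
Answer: $\frac{47894}{24107} \approx 1.9867$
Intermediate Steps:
$\frac{34681 + 13213}{28074 - 3967} = \frac{47894}{24107}$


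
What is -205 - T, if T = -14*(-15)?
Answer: -415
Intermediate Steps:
T = 210
-205 - T = -205 - 1*210 = -205 - 210 = -415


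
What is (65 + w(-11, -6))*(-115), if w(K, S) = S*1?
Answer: -6785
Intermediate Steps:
w(K, S) = S
(65 + w(-11, -6))*(-115) = (65 - 6)*(-115) = 59*(-115) = -6785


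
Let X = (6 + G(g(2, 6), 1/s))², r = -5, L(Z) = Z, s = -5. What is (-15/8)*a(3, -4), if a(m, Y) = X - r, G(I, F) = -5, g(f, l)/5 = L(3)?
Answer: -45/4 ≈ -11.250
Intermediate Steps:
g(f, l) = 15 (g(f, l) = 5*3 = 15)
X = 1 (X = (6 - 5)² = 1² = 1)
a(m, Y) = 6 (a(m, Y) = 1 - 1*(-5) = 1 + 5 = 6)
(-15/8)*a(3, -4) = -15/8*6 = -45/4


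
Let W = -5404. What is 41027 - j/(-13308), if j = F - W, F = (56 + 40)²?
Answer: 136500484/3327 ≈ 41028.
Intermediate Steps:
F = 9216 (F = 96² = 9216)
j = 14620 (j = 9216 - 1*(-5404) = 9216 + 5404 = 14620)
41027 - j/(-13308) = 41027 - 14620/(-13308) = 41027 - 14620*(-1)/13308 = 41027 - 1*(-3655/3327) = 41027 + 3655/3327 = 136500484/3327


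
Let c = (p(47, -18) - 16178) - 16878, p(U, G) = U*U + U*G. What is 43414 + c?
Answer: 11721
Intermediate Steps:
p(U, G) = U² + G*U
c = -31693 (c = (47*(-18 + 47) - 16178) - 16878 = (47*29 - 16178) - 16878 = (1363 - 16178) - 16878 = -14815 - 16878 = -31693)
43414 + c = 43414 - 31693 = 11721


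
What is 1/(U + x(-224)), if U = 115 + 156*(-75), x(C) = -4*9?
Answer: -1/11621 ≈ -8.6051e-5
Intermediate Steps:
x(C) = -36
U = -11585 (U = 115 - 11700 = -11585)
1/(U + x(-224)) = 1/(-11585 - 36) = 1/(-11621) = -1/11621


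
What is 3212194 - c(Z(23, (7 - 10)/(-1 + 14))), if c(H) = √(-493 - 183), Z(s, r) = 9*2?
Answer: 3212194 - 26*I ≈ 3.2122e+6 - 26.0*I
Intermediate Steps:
Z(s, r) = 18
c(H) = 26*I (c(H) = √(-676) = 26*I)
3212194 - c(Z(23, (7 - 10)/(-1 + 14))) = 3212194 - 26*I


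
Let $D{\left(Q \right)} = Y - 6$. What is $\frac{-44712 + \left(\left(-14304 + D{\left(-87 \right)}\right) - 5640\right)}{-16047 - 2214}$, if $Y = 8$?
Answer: $\frac{64654}{18261} \approx 3.5406$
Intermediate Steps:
$D{\left(Q \right)} = 2$ ($D{\left(Q \right)} = 8 - 6 = 2$)
$\frac{-44712 + \left(\left(-14304 + D{\left(-87 \right)}\right) - 5640\right)}{-16047 - 2214} = \frac{-44712 + \left(\left(-14304 + 2\right) - 5640\right)}{-16047 - 2214} = \frac{-44712 - 19942}{-18261} = \left(-44712 - 19942\right) \left(- \frac{1}{18261}\right) = \left(-64654\right) \left(- \frac{1}{18261}\right) = \frac{64654}{18261}$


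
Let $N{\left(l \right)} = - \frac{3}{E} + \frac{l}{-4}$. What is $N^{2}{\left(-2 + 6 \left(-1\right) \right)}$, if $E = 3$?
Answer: $1$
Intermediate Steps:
$N{\left(l \right)} = -1 - \frac{l}{4}$ ($N{\left(l \right)} = - \frac{3}{3} + \frac{l}{-4} = \left(-3\right) \frac{1}{3} + l \left(- \frac{1}{4}\right) = -1 - \frac{l}{4}$)
$N^{2}{\left(-2 + 6 \left(-1\right) \right)} = \left(-1 - \frac{-2 + 6 \left(-1\right)}{4}\right)^{2} = \left(-1 - \frac{-2 - 6}{4}\right)^{2} = \left(-1 - -2\right)^{2} = \left(-1 + 2\right)^{2} = 1^{2} = 1$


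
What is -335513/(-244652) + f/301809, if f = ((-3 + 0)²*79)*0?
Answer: 10823/7892 ≈ 1.3714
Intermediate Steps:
f = 0 (f = ((-3)²*79)*0 = (9*79)*0 = 711*0 = 0)
-335513/(-244652) + f/301809 = -335513/(-244652) + 0/301809 = -335513*(-1/244652) + 0*(1/301809) = 10823/7892 + 0 = 10823/7892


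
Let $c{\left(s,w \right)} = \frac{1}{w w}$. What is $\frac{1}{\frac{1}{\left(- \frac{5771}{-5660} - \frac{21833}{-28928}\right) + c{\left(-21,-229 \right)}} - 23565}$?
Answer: $- \frac{3808808056167}{89752415269829435} \approx -4.2437 \cdot 10^{-5}$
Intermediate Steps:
$c{\left(s,w \right)} = \frac{1}{w^{2}}$
$\frac{1}{\frac{1}{\left(- \frac{5771}{-5660} - \frac{21833}{-28928}\right) + c{\left(-21,-229 \right)}} - 23565} = \frac{1}{\frac{1}{\left(- \frac{5771}{-5660} - \frac{21833}{-28928}\right) + \frac{1}{52441}} - 23565} = \frac{1}{\frac{1}{\left(\left(-5771\right) \left(- \frac{1}{5660}\right) - - \frac{21833}{28928}\right) + \frac{1}{52441}} - 23565} = \frac{1}{\frac{1}{\left(\frac{5771}{5660} + \frac{21833}{28928}\right) + \frac{1}{52441}} - 23565} = \frac{1}{\frac{1}{\frac{72629567}{40933120} + \frac{1}{52441}} - 23565} = \frac{1}{\frac{1}{\frac{3808808056167}{2146573745920}} - 23565} = \frac{1}{\frac{2146573745920}{3808808056167} - 23565} = \frac{1}{- \frac{89752415269829435}{3808808056167}} = - \frac{3808808056167}{89752415269829435}$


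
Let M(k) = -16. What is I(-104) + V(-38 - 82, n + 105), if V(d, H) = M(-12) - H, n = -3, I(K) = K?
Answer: -222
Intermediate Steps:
V(d, H) = -16 - H
I(-104) + V(-38 - 82, n + 105) = -104 + (-16 - (-3 + 105)) = -104 + (-16 - 1*102) = -104 + (-16 - 102) = -104 - 118 = -222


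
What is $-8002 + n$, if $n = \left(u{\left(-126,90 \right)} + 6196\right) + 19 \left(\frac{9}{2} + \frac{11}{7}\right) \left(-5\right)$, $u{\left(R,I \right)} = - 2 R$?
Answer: $- \frac{29831}{14} \approx -2130.8$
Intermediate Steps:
$n = \frac{82197}{14}$ ($n = \left(\left(-2\right) \left(-126\right) + 6196\right) + 19 \left(\frac{9}{2} + \frac{11}{7}\right) \left(-5\right) = \left(252 + 6196\right) + 19 \left(9 \cdot \frac{1}{2} + 11 \cdot \frac{1}{7}\right) \left(-5\right) = 6448 + 19 \left(\frac{9}{2} + \frac{11}{7}\right) \left(-5\right) = 6448 + 19 \cdot \frac{85}{14} \left(-5\right) = 6448 + \frac{1615}{14} \left(-5\right) = 6448 - \frac{8075}{14} = \frac{82197}{14} \approx 5871.2$)
$-8002 + n = -8002 + \frac{82197}{14} = - \frac{29831}{14}$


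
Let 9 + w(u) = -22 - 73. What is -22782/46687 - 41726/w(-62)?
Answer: 972846217/2427724 ≈ 400.72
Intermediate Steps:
w(u) = -104 (w(u) = -9 + (-22 - 73) = -9 - 95 = -104)
-22782/46687 - 41726/w(-62) = -22782/46687 - 41726/(-104) = -22782*1/46687 - 41726*(-1/104) = -22782/46687 + 20863/52 = 972846217/2427724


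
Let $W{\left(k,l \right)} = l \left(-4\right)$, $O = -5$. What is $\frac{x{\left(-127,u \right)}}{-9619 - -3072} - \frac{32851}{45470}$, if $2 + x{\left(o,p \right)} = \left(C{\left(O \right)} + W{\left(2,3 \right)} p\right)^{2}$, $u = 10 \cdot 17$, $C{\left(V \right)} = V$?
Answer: $- \frac{190371661307}{297692090} \approx -639.49$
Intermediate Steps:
$W{\left(k,l \right)} = - 4 l$
$u = 170$
$x{\left(o,p \right)} = -2 + \left(-5 - 12 p\right)^{2}$ ($x{\left(o,p \right)} = -2 + \left(-5 + \left(-4\right) 3 p\right)^{2} = -2 + \left(-5 - 12 p\right)^{2}$)
$\frac{x{\left(-127,u \right)}}{-9619 - -3072} - \frac{32851}{45470} = \frac{-2 + \left(5 + 12 \cdot 170\right)^{2}}{-9619 - -3072} - \frac{32851}{45470} = \frac{-2 + \left(5 + 2040\right)^{2}}{-9619 + 3072} - \frac{32851}{45470} = \frac{-2 + 2045^{2}}{-6547} - \frac{32851}{45470} = \left(-2 + 4182025\right) \left(- \frac{1}{6547}\right) - \frac{32851}{45470} = 4182023 \left(- \frac{1}{6547}\right) - \frac{32851}{45470} = - \frac{4182023}{6547} - \frac{32851}{45470} = - \frac{190371661307}{297692090}$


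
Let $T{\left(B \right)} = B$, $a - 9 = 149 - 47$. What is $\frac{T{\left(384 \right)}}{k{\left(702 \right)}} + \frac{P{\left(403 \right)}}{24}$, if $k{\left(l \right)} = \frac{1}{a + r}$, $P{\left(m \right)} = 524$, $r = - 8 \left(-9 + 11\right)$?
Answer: $\frac{219011}{6} \approx 36502.0$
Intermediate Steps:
$a = 111$ ($a = 9 + \left(149 - 47\right) = 9 + 102 = 111$)
$r = -16$ ($r = \left(-8\right) 2 = -16$)
$k{\left(l \right)} = \frac{1}{95}$ ($k{\left(l \right)} = \frac{1}{111 - 16} = \frac{1}{95}$)
$\frac{T{\left(384 \right)}}{k{\left(702 \right)}} + \frac{P{\left(403 \right)}}{24} = 384 \frac{1}{\frac{1}{95}} + \frac{524}{24} = 384 \cdot 95 + 524 \cdot \frac{1}{24} = 36480 + \frac{131}{6} = \frac{219011}{6}$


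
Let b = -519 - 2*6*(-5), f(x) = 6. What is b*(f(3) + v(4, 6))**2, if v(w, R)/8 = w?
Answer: -662796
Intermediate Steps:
v(w, R) = 8*w
b = -459 (b = -519 - 12*(-5) = -519 - 1*(-60) = -519 + 60 = -459)
b*(f(3) + v(4, 6))**2 = -459*(6 + 8*4)**2 = -459*(6 + 32)**2 = -459*38**2 = -459*1444 = -662796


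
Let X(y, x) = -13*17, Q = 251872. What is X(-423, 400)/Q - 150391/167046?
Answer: -1115182327/1237476768 ≈ -0.90117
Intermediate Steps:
X(y, x) = -221
X(-423, 400)/Q - 150391/167046 = -221/251872 - 150391/167046 = -221*1/251872 - 150391*1/167046 = -13/14816 - 150391/167046 = -1115182327/1237476768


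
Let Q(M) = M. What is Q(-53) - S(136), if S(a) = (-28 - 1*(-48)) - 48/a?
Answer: -1235/17 ≈ -72.647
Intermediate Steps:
S(a) = 20 - 48/a (S(a) = (-28 + 48) - 48/a = 20 - 48/a)
Q(-53) - S(136) = -53 - (20 - 48/136) = -53 - (20 - 48*1/136) = -53 - (20 - 6/17) = -53 - 1*334/17 = -53 - 334/17 = -1235/17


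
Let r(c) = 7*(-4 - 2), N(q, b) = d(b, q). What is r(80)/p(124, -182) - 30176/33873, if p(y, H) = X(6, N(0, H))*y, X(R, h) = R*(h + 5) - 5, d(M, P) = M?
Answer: -1995551771/2240834442 ≈ -0.89054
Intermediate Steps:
N(q, b) = b
X(R, h) = -5 + R*(5 + h) (X(R, h) = R*(5 + h) - 5 = -5 + R*(5 + h))
p(y, H) = y*(25 + 6*H) (p(y, H) = (-5 + 5*6 + 6*H)*y = (-5 + 30 + 6*H)*y = (25 + 6*H)*y = y*(25 + 6*H))
r(c) = -42 (r(c) = 7*(-6) = -42)
r(80)/p(124, -182) - 30176/33873 = -42*1/(124*(25 + 6*(-182))) - 30176/33873 = -42*1/(124*(25 - 1092)) - 30176*1/33873 = -42/(124*(-1067)) - 30176/33873 = -42/(-132308) - 30176/33873 = -42*(-1/132308) - 30176/33873 = 21/66154 - 30176/33873 = -1995551771/2240834442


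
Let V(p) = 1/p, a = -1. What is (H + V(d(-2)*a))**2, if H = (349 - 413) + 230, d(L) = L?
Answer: 110889/4 ≈ 27722.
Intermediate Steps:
H = 166 (H = -64 + 230 = 166)
(H + V(d(-2)*a))**2 = (166 + 1/(-2*(-1)))**2 = (166 + 1/2)**2 = (333/2)**2 = 110889/4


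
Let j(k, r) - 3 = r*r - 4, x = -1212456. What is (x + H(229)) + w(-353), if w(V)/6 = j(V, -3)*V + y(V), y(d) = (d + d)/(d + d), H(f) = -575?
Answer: -1229969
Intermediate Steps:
y(d) = 1 (y(d) = (2*d)/((2*d)) = (2*d)*(1/(2*d)) = 1)
j(k, r) = -1 + r**2 (j(k, r) = 3 + (r*r - 4) = 3 + (r**2 - 4) = 3 + (-4 + r**2) = -1 + r**2)
w(V) = 6 + 48*V (w(V) = 6*((-1 + (-3)**2)*V + 1) = 6*((-1 + 9)*V + 1) = 6*(8*V + 1) = 6*(1 + 8*V) = 6 + 48*V)
(x + H(229)) + w(-353) = (-1212456 - 575) + (6 + 48*(-353)) = -1213031 + (6 - 16944) = -1213031 - 16938 = -1229969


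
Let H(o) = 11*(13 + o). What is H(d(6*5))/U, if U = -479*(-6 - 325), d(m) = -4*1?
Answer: 99/158549 ≈ 0.00062441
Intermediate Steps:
d(m) = -4
H(o) = 143 + 11*o
U = 158549 (U = -479*(-331) = 158549)
H(d(6*5))/U = (143 + 11*(-4))/158549 = (143 - 44)*(1/158549) = 99*(1/158549) = 99/158549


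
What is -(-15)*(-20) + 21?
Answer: -279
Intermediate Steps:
-(-15)*(-20) + 21 = -15*20 + 21 = -300 + 21 = -279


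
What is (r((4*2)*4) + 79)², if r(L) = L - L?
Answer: 6241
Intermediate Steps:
r(L) = 0
(r((4*2)*4) + 79)² = (0 + 79)² = 79² = 6241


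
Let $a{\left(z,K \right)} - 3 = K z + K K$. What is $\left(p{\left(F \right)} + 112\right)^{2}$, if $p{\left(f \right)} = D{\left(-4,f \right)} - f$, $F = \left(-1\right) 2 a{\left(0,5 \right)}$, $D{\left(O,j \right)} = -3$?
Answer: $27225$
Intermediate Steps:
$a{\left(z,K \right)} = 3 + K^{2} + K z$ ($a{\left(z,K \right)} = 3 + \left(K z + K K\right) = 3 + \left(K z + K^{2}\right) = 3 + \left(K^{2} + K z\right) = 3 + K^{2} + K z$)
$F = -56$ ($F = \left(-1\right) 2 \left(3 + 5^{2} + 5 \cdot 0\right) = - 2 \left(3 + 25 + 0\right) = \left(-2\right) 28 = -56$)
$p{\left(f \right)} = -3 - f$
$\left(p{\left(F \right)} + 112\right)^{2} = \left(\left(-3 - -56\right) + 112\right)^{2} = \left(\left(-3 + 56\right) + 112\right)^{2} = \left(53 + 112\right)^{2} = 165^{2} = 27225$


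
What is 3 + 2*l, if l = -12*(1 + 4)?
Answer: -117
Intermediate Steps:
l = -60 (l = -12*5 = -60)
3 + 2*l = 3 + 2*(-60) = 3 - 120 = -117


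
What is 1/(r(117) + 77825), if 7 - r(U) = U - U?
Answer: 1/77832 ≈ 1.2848e-5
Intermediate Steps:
r(U) = 7 (r(U) = 7 - (U - U) = 7 - 1*0 = 7 + 0 = 7)
1/(r(117) + 77825) = 1/(7 + 77825) = 1/77832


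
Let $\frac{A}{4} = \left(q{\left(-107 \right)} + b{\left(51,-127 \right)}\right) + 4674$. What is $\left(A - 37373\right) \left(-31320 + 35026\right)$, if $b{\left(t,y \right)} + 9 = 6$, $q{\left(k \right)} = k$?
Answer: $-70847602$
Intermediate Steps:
$b{\left(t,y \right)} = -3$ ($b{\left(t,y \right)} = -9 + 6 = -3$)
$A = 18256$ ($A = 4 \left(\left(-107 - 3\right) + 4674\right) = 4 \left(-110 + 4674\right) = 4 \cdot 4564 = 18256$)
$\left(A - 37373\right) \left(-31320 + 35026\right) = \left(18256 - 37373\right) \left(-31320 + 35026\right) = \left(-19117\right) 3706 = -70847602$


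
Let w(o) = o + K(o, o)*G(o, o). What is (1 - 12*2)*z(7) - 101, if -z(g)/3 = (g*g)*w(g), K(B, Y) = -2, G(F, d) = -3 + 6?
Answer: 3280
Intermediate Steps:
G(F, d) = 3
w(o) = -6 + o (w(o) = o - 2*3 = o - 6 = -6 + o)
z(g) = -3*g²*(-6 + g) (z(g) = -3*g*g*(-6 + g) = -3*g²*(-6 + g))
(1 - 12*2)*z(7) - 101 = (1 - 12*2)*(3*7²*(6 - 1*7)) - 101 = (1 - 4*6)*(3*49*(6 - 7)) - 101 = (1 - 24)*(3*49*(-1)) - 101 = -23*(-147) - 101 = 3381 - 101 = 3280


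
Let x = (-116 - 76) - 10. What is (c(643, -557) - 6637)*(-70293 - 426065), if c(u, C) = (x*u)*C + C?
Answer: -35906194240264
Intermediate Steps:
x = -202 (x = -192 - 10 = -202)
c(u, C) = C - 202*C*u (c(u, C) = (-202*u)*C + C = -202*C*u + C = C - 202*C*u)
(c(643, -557) - 6637)*(-70293 - 426065) = (-557*(1 - 202*643) - 6637)*(-70293 - 426065) = (-557*(1 - 129886) - 6637)*(-496358) = (-557*(-129885) - 6637)*(-496358) = (72345945 - 6637)*(-496358) = 72339308*(-496358) = -35906194240264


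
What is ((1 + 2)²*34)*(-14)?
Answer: -4284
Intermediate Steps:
((1 + 2)²*34)*(-14) = (3²*34)*(-14) = (9*34)*(-14) = 306*(-14) = -4284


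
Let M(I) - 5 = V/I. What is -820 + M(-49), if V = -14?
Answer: -5703/7 ≈ -814.71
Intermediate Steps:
M(I) = 5 - 14/I
-820 + M(-49) = -820 + (5 - 14/(-49)) = -820 + (5 - 14*(-1/49)) = -820 + (5 + 2/7) = -820 + 37/7 = -5703/7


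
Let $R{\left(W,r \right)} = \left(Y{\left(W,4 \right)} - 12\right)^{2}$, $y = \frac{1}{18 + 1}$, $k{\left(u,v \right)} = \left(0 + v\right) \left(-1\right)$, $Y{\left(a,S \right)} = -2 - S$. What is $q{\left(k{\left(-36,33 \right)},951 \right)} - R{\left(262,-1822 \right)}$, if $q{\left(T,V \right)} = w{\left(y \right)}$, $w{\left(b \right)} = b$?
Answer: $- \frac{6155}{19} \approx -323.95$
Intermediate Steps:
$k{\left(u,v \right)} = - v$ ($k{\left(u,v \right)} = v \left(-1\right) = - v$)
$y = \frac{1}{19} \approx 0.052632$
$R{\left(W,r \right)} = 324$ ($R{\left(W,r \right)} = \left(\left(-2 - 4\right) - 12\right)^{2} = \left(-6 - 12\right)^{2} = \left(-18\right)^{2} = 324$)
$q{\left(T,V \right)} = \frac{1}{19}$
$q{\left(k{\left(-36,33 \right)},951 \right)} - R{\left(262,-1822 \right)} = \frac{1}{19} - 324 = - \frac{6155}{19}$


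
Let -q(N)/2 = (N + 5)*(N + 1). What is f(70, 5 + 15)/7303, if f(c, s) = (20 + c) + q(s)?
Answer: -960/7303 ≈ -0.13145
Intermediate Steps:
q(N) = -2*(1 + N)*(5 + N) (q(N) = -2*(N + 5)*(N + 1) = -2*(5 + N)*(1 + N) = -2*(1 + N)*(5 + N))
f(c, s) = 10 + c - 12*s - 2*s**2 (f(c, s) = (20 + c) + (-10 - 12*s - 2*s**2) = 10 + c - 12*s - 2*s**2)
f(70, 5 + 15)/7303 = (10 + 70 - 12*(5 + 15) - 2*(5 + 15)**2)/7303 = (10 + 70 - 12*20 - 2*20**2)*(1/7303) = (10 + 70 - 240 - 2*400)*(1/7303) = (10 + 70 - 240 - 800)*(1/7303) = -960*1/7303 = -960/7303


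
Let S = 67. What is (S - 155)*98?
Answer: -8624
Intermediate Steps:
(S - 155)*98 = (67 - 155)*98 = -88*98 = -8624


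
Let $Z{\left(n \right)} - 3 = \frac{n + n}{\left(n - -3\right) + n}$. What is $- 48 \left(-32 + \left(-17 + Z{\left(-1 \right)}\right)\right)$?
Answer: $2304$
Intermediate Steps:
$Z{\left(n \right)} = 3 + \frac{2 n}{3 + 2 n}$ ($Z{\left(n \right)} = 3 + \frac{n + n}{\left(n - -3\right) + n} = 3 + \frac{2 n}{\left(n + 3\right) + n} = 3 + \frac{2 n}{\left(3 + n\right) + n} = 3 + \frac{2 n}{3 + 2 n}$)
$- 48 \left(-32 + \left(-17 + Z{\left(-1 \right)}\right)\right) = - 48 \left(-32 - \left(17 - \frac{9 + 8 \left(-1\right)}{3 + 2 \left(-1\right)}\right)\right) = - 48 \left(-32 - \left(17 - \frac{9 - 8}{3 - 2}\right)\right) = - 48 \left(-32 - \left(17 - 1^{-1} \cdot 1\right)\right) = - 48 \left(-32 + \left(-17 + 1 \cdot 1\right)\right) = - 48 \left(-32 + \left(-17 + 1\right)\right) = - 48 \left(-32 - 16\right) = \left(-48\right) \left(-48\right) = 2304$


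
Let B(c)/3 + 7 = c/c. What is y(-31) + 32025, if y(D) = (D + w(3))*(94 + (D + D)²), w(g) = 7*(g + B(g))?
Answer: -503543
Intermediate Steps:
B(c) = -18 (B(c) = -21 + 3*(c/c) = -21 + 3*1 = -21 + 3 = -18)
w(g) = -126 + 7*g (w(g) = 7*(g - 18) = 7*(-18 + g) = -126 + 7*g)
y(D) = (-105 + D)*(94 + 4*D²) (y(D) = (D + (-126 + 7*3))*(94 + (D + D)²) = (D + (-126 + 21))*(94 + (2*D)²) = (D - 105)*(94 + 4*D²) = (-105 + D)*(94 + 4*D²))
y(-31) + 32025 = (-9870 - 420*(-31)² + 4*(-31)³ + 94*(-31)) + 32025 = (-9870 - 420*961 + 4*(-29791) - 2914) + 32025 = (-9870 - 403620 - 119164 - 2914) + 32025 = -535568 + 32025 = -503543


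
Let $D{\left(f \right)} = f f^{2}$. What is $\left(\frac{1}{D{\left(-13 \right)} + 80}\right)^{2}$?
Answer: $\frac{1}{4481689} \approx 2.2313 \cdot 10^{-7}$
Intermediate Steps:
$D{\left(f \right)} = f^{3}$
$\left(\frac{1}{D{\left(-13 \right)} + 80}\right)^{2} = \left(\frac{1}{\left(-13\right)^{3} + 80}\right)^{2} = \left(\frac{1}{-2197 + 80}\right)^{2} = \left(\frac{1}{-2117}\right)^{2} = \left(- \frac{1}{2117}\right)^{2} = \frac{1}{4481689}$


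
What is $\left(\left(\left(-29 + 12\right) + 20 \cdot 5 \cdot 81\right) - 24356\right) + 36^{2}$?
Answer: $-14977$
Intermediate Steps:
$\left(\left(\left(-29 + 12\right) + 20 \cdot 5 \cdot 81\right) - 24356\right) + 36^{2} = \left(\left(-17 + 100 \cdot 81\right) - 24356\right) + 1296 = \left(\left(-17 + 8100\right) - 24356\right) + 1296 = \left(8083 - 24356\right) + 1296 = -16273 + 1296 = -14977$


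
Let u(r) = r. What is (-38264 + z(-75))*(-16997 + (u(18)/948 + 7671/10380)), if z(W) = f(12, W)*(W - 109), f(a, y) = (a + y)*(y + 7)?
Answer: 191990379675562/13667 ≈ 1.4048e+10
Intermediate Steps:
f(a, y) = (7 + y)*(a + y) (f(a, y) = (a + y)*(7 + y) = (7 + y)*(a + y))
z(W) = (-109 + W)*(84 + W**2 + 19*W) (z(W) = (W**2 + 7*12 + 7*W + 12*W)*(W - 109) = (W**2 + 84 + 7*W + 12*W)*(-109 + W) = (84 + W**2 + 19*W)*(-109 + W) = (-109 + W)*(84 + W**2 + 19*W))
(-38264 + z(-75))*(-16997 + (u(18)/948 + 7671/10380)) = (-38264 + (-109 - 75)*(84 + (-75)**2 + 19*(-75)))*(-16997 + (18/948 + 7671/10380)) = (-38264 - 184*(84 + 5625 - 1425))*(-16997 + (18*(1/948) + 7671*(1/10380))) = (-38264 - 184*4284)*(-16997 + (3/158 + 2557/3460)) = (-38264 - 788256)*(-16997 + 207193/273340) = -826520*(-4645752787/273340) = 191990379675562/13667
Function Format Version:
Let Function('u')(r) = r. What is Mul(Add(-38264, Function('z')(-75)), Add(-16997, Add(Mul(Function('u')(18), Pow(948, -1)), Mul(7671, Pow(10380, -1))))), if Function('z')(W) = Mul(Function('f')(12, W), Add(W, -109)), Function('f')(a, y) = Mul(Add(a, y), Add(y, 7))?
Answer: Rational(191990379675562, 13667) ≈ 1.4048e+10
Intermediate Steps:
Function('f')(a, y) = Mul(Add(7, y), Add(a, y)) (Function('f')(a, y) = Mul(Add(a, y), Add(7, y)) = Mul(Add(7, y), Add(a, y)))
Function('z')(W) = Mul(Add(-109, W), Add(84, Pow(W, 2), Mul(19, W))) (Function('z')(W) = Mul(Add(Pow(W, 2), Mul(7, 12), Mul(7, W), Mul(12, W)), Add(W, -109)) = Mul(Add(Pow(W, 2), 84, Mul(7, W), Mul(12, W)), Add(-109, W)) = Mul(Add(84, Pow(W, 2), Mul(19, W)), Add(-109, W)) = Mul(Add(-109, W), Add(84, Pow(W, 2), Mul(19, W))))
Mul(Add(-38264, Function('z')(-75)), Add(-16997, Add(Mul(Function('u')(18), Pow(948, -1)), Mul(7671, Pow(10380, -1))))) = Mul(Add(-38264, Mul(Add(-109, -75), Add(84, Pow(-75, 2), Mul(19, -75)))), Add(-16997, Add(Mul(18, Pow(948, -1)), Mul(7671, Pow(10380, -1))))) = Mul(Add(-38264, Mul(-184, Add(84, 5625, -1425))), Add(-16997, Add(Mul(18, Rational(1, 948)), Mul(7671, Rational(1, 10380))))) = Mul(Add(-38264, Mul(-184, 4284)), Add(-16997, Add(Rational(3, 158), Rational(2557, 3460)))) = Mul(Add(-38264, -788256), Add(-16997, Rational(207193, 273340))) = Mul(-826520, Rational(-4645752787, 273340)) = Rational(191990379675562, 13667)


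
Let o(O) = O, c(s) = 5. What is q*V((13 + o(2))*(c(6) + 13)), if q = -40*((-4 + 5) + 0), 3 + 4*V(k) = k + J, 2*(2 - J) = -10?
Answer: -2740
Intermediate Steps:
J = 7 (J = 2 - ½*(-10) = 2 + 5 = 7)
V(k) = 1 + k/4 (V(k) = -¾ + (k + 7)/4 = -¾ + (7 + k)/4 = -¾ + (7/4 + k/4) = 1 + k/4)
q = -40 (q = -40*(1 + 0) = -40*1 = -40)
q*V((13 + o(2))*(c(6) + 13)) = -40*(1 + ((13 + 2)*(5 + 13))/4) = -40*(1 + (15*18)/4) = -40*(1 + (¼)*270) = -40*(1 + 135/2) = -40*137/2 = -2740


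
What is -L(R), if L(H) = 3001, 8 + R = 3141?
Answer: -3001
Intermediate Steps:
R = 3133 (R = -8 + 3141 = 3133)
-L(R) = -1*3001 = -3001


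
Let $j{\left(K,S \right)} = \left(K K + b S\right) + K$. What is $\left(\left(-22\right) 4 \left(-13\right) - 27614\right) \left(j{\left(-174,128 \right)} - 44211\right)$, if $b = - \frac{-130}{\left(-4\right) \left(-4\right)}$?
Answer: $345936430$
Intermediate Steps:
$b = \frac{65}{8}$ ($b = - \frac{-130}{16} = \left(-1\right) \left(- \frac{65}{8}\right) = \frac{65}{8} \approx 8.125$)
$j{\left(K,S \right)} = K + K^{2} + \frac{65 S}{8}$ ($j{\left(K,S \right)} = \left(K K + \frac{65 S}{8}\right) + K = \left(K^{2} + \frac{65 S}{8}\right) + K = K + K^{2} + \frac{65 S}{8}$)
$\left(\left(-22\right) 4 \left(-13\right) - 27614\right) \left(j{\left(-174,128 \right)} - 44211\right) = \left(\left(-22\right) 4 \left(-13\right) - 27614\right) \left(\left(-174 + \left(-174\right)^{2} + \frac{65}{8} \cdot 128\right) - 44211\right) = \left(\left(-88\right) \left(-13\right) - 27614\right) \left(\left(-174 + 30276 + 1040\right) - 44211\right) = \left(1144 - 27614\right) \left(31142 - 44211\right) = \left(-26470\right) \left(-13069\right) = 345936430$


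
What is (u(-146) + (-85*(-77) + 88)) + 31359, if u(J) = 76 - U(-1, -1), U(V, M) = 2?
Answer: 38066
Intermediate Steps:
u(J) = 74 (u(J) = 76 - 1*2 = 76 - 2 = 74)
(u(-146) + (-85*(-77) + 88)) + 31359 = (74 + (-85*(-77) + 88)) + 31359 = (74 + (6545 + 88)) + 31359 = (74 + 6633) + 31359 = 6707 + 31359 = 38066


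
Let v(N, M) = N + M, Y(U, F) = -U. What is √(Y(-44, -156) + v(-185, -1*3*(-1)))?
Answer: I*√138 ≈ 11.747*I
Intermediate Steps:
v(N, M) = M + N
√(Y(-44, -156) + v(-185, -1*3*(-1))) = √(-1*(-44) + (-1*3*(-1) - 185)) = √(44 + (-3*(-1) - 185)) = √(44 + (3 - 185)) = √(44 - 182) = √(-138) = I*√138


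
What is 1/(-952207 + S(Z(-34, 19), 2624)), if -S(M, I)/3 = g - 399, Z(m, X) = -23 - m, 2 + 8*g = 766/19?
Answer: -19/18069463 ≈ -1.0515e-6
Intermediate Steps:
g = 91/19 (g = -1/4 + (766/19)/8 = -1/4 + (766*(1/19))/8 = -1/4 + (1/8)*(766/19) = -1/4 + 383/76 = 91/19 ≈ 4.7895)
S(M, I) = 22470/19 (S(M, I) = -3*(91/19 - 399) = -3*(-7490/19) = 22470/19)
1/(-952207 + S(Z(-34, 19), 2624)) = 1/(-952207 + 22470/19) = 1/(-18069463/19) = -19/18069463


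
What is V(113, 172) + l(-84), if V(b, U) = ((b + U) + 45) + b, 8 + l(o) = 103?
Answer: 538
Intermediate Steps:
l(o) = 95 (l(o) = -8 + 103 = 95)
V(b, U) = 45 + U + 2*b (V(b, U) = ((U + b) + 45) + b = (45 + U + b) + b = 45 + U + 2*b)
V(113, 172) + l(-84) = (45 + 172 + 2*113) + 95 = (45 + 172 + 226) + 95 = 443 + 95 = 538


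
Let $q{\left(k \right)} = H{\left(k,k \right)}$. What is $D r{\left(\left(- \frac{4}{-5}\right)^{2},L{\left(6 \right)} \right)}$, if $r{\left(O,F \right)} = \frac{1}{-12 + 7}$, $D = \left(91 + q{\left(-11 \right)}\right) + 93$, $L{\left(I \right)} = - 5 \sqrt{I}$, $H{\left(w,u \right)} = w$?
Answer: $- \frac{173}{5} \approx -34.6$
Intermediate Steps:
$q{\left(k \right)} = k$
$D = 173$ ($D = \left(91 - 11\right) + 93 = 80 + 93 = 173$)
$r{\left(O,F \right)} = - \frac{1}{5}$ ($r{\left(O,F \right)} = \frac{1}{-5} = - \frac{1}{5}$)
$D r{\left(\left(- \frac{4}{-5}\right)^{2},L{\left(6 \right)} \right)} = 173 \left(- \frac{1}{5}\right) = - \frac{173}{5}$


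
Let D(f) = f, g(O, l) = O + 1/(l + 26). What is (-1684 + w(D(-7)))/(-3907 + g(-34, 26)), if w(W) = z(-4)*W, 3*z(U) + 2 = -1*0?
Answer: 261976/614793 ≈ 0.42612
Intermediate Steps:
z(U) = -⅔ (z(U) = -⅔ + (-1*0)/3 = -⅔ + (⅓)*0 = -⅔ + 0 = -⅔)
g(O, l) = O + 1/(26 + l)
w(W) = -2*W/3
(-1684 + w(D(-7)))/(-3907 + g(-34, 26)) = (-1684 - ⅔*(-7))/(-3907 + (1 + 26*(-34) - 34*26)/(26 + 26)) = (-1684 + 14/3)/(-3907 + (1 - 884 - 884)/52) = -5038/(3*(-3907 + (1/52)*(-1767))) = -5038/(3*(-3907 - 1767/52)) = -5038/(3*(-204931/52)) = -5038/3*(-52/204931) = 261976/614793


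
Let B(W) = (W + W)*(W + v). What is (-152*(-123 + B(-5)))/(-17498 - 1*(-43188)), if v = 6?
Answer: 1444/1835 ≈ 0.78692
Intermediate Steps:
B(W) = 2*W*(6 + W) (B(W) = (W + W)*(W + 6) = (2*W)*(6 + W) = 2*W*(6 + W))
(-152*(-123 + B(-5)))/(-17498 - 1*(-43188)) = (-152*(-123 + 2*(-5)*(6 - 5)))/(-17498 - 1*(-43188)) = (-152*(-123 + 2*(-5)*1))/(-17498 + 43188) = -152*(-123 - 10)/25690 = -152*(-133)*(1/25690) = 20216*(1/25690) = 1444/1835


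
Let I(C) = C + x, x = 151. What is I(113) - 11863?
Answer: -11599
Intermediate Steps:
I(C) = 151 + C (I(C) = C + 151 = 151 + C)
I(113) - 11863 = (151 + 113) - 11863 = 264 - 11863 = -11599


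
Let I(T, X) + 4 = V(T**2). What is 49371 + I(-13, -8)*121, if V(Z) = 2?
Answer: 49129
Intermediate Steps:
I(T, X) = -2 (I(T, X) = -4 + 2 = -2)
49371 + I(-13, -8)*121 = 49371 - 2*121 = 49371 - 242 = 49129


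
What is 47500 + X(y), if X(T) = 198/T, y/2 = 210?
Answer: 3325033/70 ≈ 47501.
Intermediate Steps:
y = 420 (y = 2*210 = 420)
47500 + X(y) = 47500 + 198/420 = 47500 + 198*(1/420) = 47500 + 33/70 = 3325033/70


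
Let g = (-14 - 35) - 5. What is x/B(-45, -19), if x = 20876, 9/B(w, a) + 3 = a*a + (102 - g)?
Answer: 10730264/9 ≈ 1.1923e+6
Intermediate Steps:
g = -54 (g = -49 - 5 = -54)
B(w, a) = 9/(153 + a²) (B(w, a) = 9/(-3 + (a*a + (102 - 1*(-54)))) = 9/(-3 + (a² + (102 + 54))) = 9/(-3 + (a² + 156)) = 9/(-3 + (156 + a²)) = 9/(153 + a²))
x/B(-45, -19) = 20876/((9/(153 + (-19)²))) = 20876/((9/(153 + 361))) = 20876/((9/514)) = 20876/((9*(1/514))) = 20876/(9/514) = 20876*(514/9) = 10730264/9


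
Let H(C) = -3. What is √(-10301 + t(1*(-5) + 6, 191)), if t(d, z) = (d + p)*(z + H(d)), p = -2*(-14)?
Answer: I*√4849 ≈ 69.635*I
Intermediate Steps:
p = 28
t(d, z) = (-3 + z)*(28 + d) (t(d, z) = (d + 28)*(z - 3) = (28 + d)*(-3 + z) = (-3 + z)*(28 + d))
√(-10301 + t(1*(-5) + 6, 191)) = √(-10301 + (-84 - 3*(1*(-5) + 6) + 28*191 + (1*(-5) + 6)*191)) = √(-10301 + (-84 - 3*(-5 + 6) + 5348 + (-5 + 6)*191)) = √(-10301 + (-84 - 3*1 + 5348 + 1*191)) = √(-10301 + (-84 - 3 + 5348 + 191)) = √(-10301 + 5452) = √(-4849) = I*√4849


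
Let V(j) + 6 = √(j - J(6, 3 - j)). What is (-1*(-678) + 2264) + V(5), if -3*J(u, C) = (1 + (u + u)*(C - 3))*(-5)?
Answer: 2936 + √930/3 ≈ 2946.2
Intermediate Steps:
J(u, C) = 5/3 + 10*u*(-3 + C)/3 (J(u, C) = -(1 + (u + u)*(C - 3))*(-5)/3 = -(1 + (2*u)*(-3 + C))*(-5)/3 = -(1 + 2*u*(-3 + C))*(-5)/3 = -(-5 - 10*u*(-3 + C))/3 = 5/3 + 10*u*(-3 + C)/3)
V(j) = -6 + √(-5/3 + 21*j) (V(j) = -6 + √(j - (5/3 - 10*6 + (10/3)*(3 - j)*6)) = -6 + √(j - (5/3 - 60 + (60 - 20*j))) = -6 + √(j - (5/3 - 20*j)) = -6 + √(j + (-5/3 + 20*j)) = -6 + √(-5/3 + 21*j))
(-1*(-678) + 2264) + V(5) = (-1*(-678) + 2264) + (-6 + √(-15 + 189*5)/3) = (678 + 2264) + (-6 + √(-15 + 945)/3) = 2942 + (-6 + √930/3) = 2936 + √930/3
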